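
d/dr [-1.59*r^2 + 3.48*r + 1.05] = 3.48 - 3.18*r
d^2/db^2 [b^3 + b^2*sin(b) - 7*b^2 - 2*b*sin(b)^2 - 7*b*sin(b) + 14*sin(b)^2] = -b^2*sin(b) + 7*b*sin(b) + 4*b*cos(b) - 4*b*cos(2*b) + 6*b + 2*sin(b) - 4*sin(2*b) - 14*cos(b) + 28*cos(2*b) - 14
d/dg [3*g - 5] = 3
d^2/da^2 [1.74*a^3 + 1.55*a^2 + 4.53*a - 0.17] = 10.44*a + 3.1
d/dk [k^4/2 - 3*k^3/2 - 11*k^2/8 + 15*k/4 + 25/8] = 2*k^3 - 9*k^2/2 - 11*k/4 + 15/4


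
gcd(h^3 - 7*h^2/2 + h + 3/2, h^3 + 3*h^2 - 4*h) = h - 1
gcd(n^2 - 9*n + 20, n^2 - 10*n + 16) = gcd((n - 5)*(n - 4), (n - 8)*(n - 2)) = 1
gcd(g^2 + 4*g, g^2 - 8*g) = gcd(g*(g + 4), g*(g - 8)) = g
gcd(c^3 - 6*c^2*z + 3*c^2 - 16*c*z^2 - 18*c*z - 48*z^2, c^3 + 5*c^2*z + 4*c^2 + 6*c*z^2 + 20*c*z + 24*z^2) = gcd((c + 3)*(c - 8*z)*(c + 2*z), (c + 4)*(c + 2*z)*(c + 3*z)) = c + 2*z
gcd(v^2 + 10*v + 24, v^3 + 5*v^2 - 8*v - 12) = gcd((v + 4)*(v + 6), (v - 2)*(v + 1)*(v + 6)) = v + 6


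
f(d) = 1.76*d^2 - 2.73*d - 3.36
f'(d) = 3.52*d - 2.73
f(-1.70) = 6.37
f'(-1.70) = -8.71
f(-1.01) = 1.19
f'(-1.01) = -6.29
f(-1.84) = 7.62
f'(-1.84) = -9.21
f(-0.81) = 0.01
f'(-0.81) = -5.58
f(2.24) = -0.64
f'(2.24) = 5.15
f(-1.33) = 3.38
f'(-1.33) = -7.41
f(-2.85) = 18.72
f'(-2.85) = -12.76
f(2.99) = 4.21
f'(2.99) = 7.79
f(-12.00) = 282.84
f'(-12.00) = -44.97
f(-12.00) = 282.84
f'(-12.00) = -44.97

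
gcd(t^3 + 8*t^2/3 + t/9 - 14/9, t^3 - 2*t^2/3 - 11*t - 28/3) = t^2 + 10*t/3 + 7/3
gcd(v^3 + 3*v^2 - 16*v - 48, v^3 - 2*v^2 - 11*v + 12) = v^2 - v - 12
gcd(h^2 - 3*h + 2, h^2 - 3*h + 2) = h^2 - 3*h + 2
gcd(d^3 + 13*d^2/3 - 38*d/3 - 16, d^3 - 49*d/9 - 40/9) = d^2 - 5*d/3 - 8/3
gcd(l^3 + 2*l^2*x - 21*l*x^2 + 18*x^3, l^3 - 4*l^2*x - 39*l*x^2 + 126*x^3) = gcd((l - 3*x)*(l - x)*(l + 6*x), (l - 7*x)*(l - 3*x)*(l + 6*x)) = -l^2 - 3*l*x + 18*x^2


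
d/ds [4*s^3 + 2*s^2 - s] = 12*s^2 + 4*s - 1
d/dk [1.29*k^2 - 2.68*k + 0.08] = 2.58*k - 2.68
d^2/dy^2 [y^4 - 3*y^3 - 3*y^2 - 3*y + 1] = 12*y^2 - 18*y - 6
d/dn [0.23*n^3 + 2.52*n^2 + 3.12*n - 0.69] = 0.69*n^2 + 5.04*n + 3.12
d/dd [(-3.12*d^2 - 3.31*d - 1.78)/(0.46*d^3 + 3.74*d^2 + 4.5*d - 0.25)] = (1.4352*d^4 + 3.0452*d^3 + 0.7958*d^2 + 14.8744*d + 8.8375)/(0.2116*d^6 + 3.4408*d^5 + 18.1276*d^4 + 33.43*d^3 + 18.38*d^2 - 2.25*d + 0.0625)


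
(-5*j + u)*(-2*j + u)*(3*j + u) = 30*j^3 - 11*j^2*u - 4*j*u^2 + u^3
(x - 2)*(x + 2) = x^2 - 4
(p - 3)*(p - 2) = p^2 - 5*p + 6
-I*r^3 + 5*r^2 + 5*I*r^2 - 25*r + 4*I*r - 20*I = (r - 5)*(r + 4*I)*(-I*r + 1)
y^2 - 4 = (y - 2)*(y + 2)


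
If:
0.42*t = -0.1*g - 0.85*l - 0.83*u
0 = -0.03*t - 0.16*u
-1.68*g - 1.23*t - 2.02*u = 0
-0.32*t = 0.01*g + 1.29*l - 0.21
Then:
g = 11.32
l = 5.62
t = -22.35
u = 4.19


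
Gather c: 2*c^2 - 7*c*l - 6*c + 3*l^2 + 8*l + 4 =2*c^2 + c*(-7*l - 6) + 3*l^2 + 8*l + 4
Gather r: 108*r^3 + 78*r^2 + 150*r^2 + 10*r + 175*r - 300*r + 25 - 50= 108*r^3 + 228*r^2 - 115*r - 25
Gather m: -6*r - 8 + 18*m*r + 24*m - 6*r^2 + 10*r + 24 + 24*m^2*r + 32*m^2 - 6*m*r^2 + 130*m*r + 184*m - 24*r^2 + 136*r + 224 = m^2*(24*r + 32) + m*(-6*r^2 + 148*r + 208) - 30*r^2 + 140*r + 240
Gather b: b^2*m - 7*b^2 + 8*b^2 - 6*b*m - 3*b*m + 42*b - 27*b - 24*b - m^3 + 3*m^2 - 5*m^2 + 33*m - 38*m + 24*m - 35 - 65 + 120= b^2*(m + 1) + b*(-9*m - 9) - m^3 - 2*m^2 + 19*m + 20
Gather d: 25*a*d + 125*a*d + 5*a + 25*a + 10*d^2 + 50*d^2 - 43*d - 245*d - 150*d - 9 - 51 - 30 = 30*a + 60*d^2 + d*(150*a - 438) - 90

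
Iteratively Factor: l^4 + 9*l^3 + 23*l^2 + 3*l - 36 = (l + 3)*(l^3 + 6*l^2 + 5*l - 12) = (l - 1)*(l + 3)*(l^2 + 7*l + 12) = (l - 1)*(l + 3)^2*(l + 4)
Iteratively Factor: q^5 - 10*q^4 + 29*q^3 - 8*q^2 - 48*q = (q - 4)*(q^4 - 6*q^3 + 5*q^2 + 12*q) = (q - 4)*(q + 1)*(q^3 - 7*q^2 + 12*q) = (q - 4)*(q - 3)*(q + 1)*(q^2 - 4*q) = (q - 4)^2*(q - 3)*(q + 1)*(q)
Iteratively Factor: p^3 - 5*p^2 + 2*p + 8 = (p - 2)*(p^2 - 3*p - 4) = (p - 2)*(p + 1)*(p - 4)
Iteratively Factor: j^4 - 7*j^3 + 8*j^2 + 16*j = (j)*(j^3 - 7*j^2 + 8*j + 16) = j*(j + 1)*(j^2 - 8*j + 16) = j*(j - 4)*(j + 1)*(j - 4)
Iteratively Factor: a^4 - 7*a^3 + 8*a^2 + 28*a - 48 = (a - 2)*(a^3 - 5*a^2 - 2*a + 24) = (a - 3)*(a - 2)*(a^2 - 2*a - 8) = (a - 3)*(a - 2)*(a + 2)*(a - 4)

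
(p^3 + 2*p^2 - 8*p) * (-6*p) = -6*p^4 - 12*p^3 + 48*p^2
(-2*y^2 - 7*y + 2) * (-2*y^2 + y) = 4*y^4 + 12*y^3 - 11*y^2 + 2*y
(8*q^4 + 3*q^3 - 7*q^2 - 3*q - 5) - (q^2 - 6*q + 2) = 8*q^4 + 3*q^3 - 8*q^2 + 3*q - 7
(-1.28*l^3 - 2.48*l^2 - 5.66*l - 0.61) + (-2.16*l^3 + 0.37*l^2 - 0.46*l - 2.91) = -3.44*l^3 - 2.11*l^2 - 6.12*l - 3.52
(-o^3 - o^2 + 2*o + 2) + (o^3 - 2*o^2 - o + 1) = -3*o^2 + o + 3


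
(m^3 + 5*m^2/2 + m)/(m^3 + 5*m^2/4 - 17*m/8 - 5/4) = 4*m/(4*m - 5)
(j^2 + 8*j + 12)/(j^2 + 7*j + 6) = (j + 2)/(j + 1)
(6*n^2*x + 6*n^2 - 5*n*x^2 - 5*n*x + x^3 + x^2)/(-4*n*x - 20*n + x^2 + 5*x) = (-6*n^2*x - 6*n^2 + 5*n*x^2 + 5*n*x - x^3 - x^2)/(4*n*x + 20*n - x^2 - 5*x)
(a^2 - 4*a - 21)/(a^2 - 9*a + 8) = (a^2 - 4*a - 21)/(a^2 - 9*a + 8)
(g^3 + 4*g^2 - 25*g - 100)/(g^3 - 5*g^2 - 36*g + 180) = (g^2 + 9*g + 20)/(g^2 - 36)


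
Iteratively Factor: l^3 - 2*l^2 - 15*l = (l)*(l^2 - 2*l - 15) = l*(l - 5)*(l + 3)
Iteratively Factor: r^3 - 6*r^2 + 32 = (r - 4)*(r^2 - 2*r - 8) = (r - 4)*(r + 2)*(r - 4)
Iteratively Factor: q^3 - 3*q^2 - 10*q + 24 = (q - 4)*(q^2 + q - 6) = (q - 4)*(q - 2)*(q + 3)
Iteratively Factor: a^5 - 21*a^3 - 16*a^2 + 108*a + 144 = (a - 4)*(a^4 + 4*a^3 - 5*a^2 - 36*a - 36) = (a - 4)*(a + 2)*(a^3 + 2*a^2 - 9*a - 18) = (a - 4)*(a + 2)*(a + 3)*(a^2 - a - 6) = (a - 4)*(a + 2)^2*(a + 3)*(a - 3)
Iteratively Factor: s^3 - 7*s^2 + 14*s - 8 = (s - 4)*(s^2 - 3*s + 2) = (s - 4)*(s - 1)*(s - 2)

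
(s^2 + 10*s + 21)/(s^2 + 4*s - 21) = (s + 3)/(s - 3)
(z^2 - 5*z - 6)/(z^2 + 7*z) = (z^2 - 5*z - 6)/(z*(z + 7))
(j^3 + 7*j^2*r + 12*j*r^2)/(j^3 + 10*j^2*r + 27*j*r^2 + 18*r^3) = j*(j + 4*r)/(j^2 + 7*j*r + 6*r^2)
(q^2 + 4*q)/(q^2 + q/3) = 3*(q + 4)/(3*q + 1)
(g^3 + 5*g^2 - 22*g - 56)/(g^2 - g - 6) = (g^2 + 3*g - 28)/(g - 3)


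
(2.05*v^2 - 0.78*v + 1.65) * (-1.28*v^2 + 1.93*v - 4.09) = -2.624*v^4 + 4.9549*v^3 - 12.0019*v^2 + 6.3747*v - 6.7485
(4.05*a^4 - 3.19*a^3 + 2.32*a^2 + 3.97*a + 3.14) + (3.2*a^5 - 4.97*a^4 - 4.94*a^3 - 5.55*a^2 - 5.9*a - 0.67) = 3.2*a^5 - 0.92*a^4 - 8.13*a^3 - 3.23*a^2 - 1.93*a + 2.47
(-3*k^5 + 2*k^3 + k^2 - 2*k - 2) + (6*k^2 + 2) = -3*k^5 + 2*k^3 + 7*k^2 - 2*k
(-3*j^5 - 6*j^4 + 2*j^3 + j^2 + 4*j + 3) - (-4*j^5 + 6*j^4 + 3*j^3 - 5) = j^5 - 12*j^4 - j^3 + j^2 + 4*j + 8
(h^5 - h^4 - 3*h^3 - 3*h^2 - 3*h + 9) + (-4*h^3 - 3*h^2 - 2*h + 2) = h^5 - h^4 - 7*h^3 - 6*h^2 - 5*h + 11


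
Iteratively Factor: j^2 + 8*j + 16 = (j + 4)*(j + 4)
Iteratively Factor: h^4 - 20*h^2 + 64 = (h - 2)*(h^3 + 2*h^2 - 16*h - 32) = (h - 4)*(h - 2)*(h^2 + 6*h + 8) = (h - 4)*(h - 2)*(h + 2)*(h + 4)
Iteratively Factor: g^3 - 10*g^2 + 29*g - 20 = (g - 5)*(g^2 - 5*g + 4) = (g - 5)*(g - 4)*(g - 1)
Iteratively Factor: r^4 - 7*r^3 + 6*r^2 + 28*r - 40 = (r + 2)*(r^3 - 9*r^2 + 24*r - 20) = (r - 5)*(r + 2)*(r^2 - 4*r + 4) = (r - 5)*(r - 2)*(r + 2)*(r - 2)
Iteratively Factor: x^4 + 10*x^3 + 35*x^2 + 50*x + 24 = (x + 3)*(x^3 + 7*x^2 + 14*x + 8) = (x + 3)*(x + 4)*(x^2 + 3*x + 2) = (x + 2)*(x + 3)*(x + 4)*(x + 1)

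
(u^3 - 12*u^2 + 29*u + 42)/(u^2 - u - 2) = (u^2 - 13*u + 42)/(u - 2)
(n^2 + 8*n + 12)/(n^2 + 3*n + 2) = (n + 6)/(n + 1)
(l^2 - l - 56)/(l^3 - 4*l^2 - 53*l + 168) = 1/(l - 3)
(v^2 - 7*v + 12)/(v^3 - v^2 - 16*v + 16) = (v - 3)/(v^2 + 3*v - 4)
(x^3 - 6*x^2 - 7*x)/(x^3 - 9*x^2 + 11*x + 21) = x/(x - 3)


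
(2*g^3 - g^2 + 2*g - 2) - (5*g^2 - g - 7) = 2*g^3 - 6*g^2 + 3*g + 5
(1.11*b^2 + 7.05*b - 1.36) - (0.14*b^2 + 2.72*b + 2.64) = 0.97*b^2 + 4.33*b - 4.0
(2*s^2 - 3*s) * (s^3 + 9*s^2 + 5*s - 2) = 2*s^5 + 15*s^4 - 17*s^3 - 19*s^2 + 6*s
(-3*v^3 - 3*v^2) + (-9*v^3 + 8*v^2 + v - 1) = -12*v^3 + 5*v^2 + v - 1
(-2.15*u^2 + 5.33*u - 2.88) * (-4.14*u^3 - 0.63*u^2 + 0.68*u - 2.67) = 8.901*u^5 - 20.7117*u^4 + 7.1033*u^3 + 11.1793*u^2 - 16.1895*u + 7.6896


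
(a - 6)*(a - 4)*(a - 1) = a^3 - 11*a^2 + 34*a - 24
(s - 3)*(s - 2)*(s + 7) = s^3 + 2*s^2 - 29*s + 42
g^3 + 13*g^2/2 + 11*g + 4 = (g + 1/2)*(g + 2)*(g + 4)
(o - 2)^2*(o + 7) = o^3 + 3*o^2 - 24*o + 28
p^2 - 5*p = p*(p - 5)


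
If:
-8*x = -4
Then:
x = 1/2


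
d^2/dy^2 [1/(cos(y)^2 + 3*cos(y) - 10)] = (-4*sin(y)^4 + 51*sin(y)^2 - 75*cos(y)/4 - 9*cos(3*y)/4 - 9)/((cos(y) - 2)^3*(cos(y) + 5)^3)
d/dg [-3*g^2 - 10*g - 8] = -6*g - 10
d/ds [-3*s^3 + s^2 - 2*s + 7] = -9*s^2 + 2*s - 2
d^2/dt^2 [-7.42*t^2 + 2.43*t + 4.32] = -14.8400000000000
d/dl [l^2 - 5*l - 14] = 2*l - 5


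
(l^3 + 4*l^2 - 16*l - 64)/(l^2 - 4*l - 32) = (l^2 - 16)/(l - 8)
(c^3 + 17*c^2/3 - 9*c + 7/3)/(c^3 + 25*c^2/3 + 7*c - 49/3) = (3*c - 1)/(3*c + 7)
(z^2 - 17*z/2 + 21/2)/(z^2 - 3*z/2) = (z - 7)/z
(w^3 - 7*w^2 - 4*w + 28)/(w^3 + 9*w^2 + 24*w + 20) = (w^2 - 9*w + 14)/(w^2 + 7*w + 10)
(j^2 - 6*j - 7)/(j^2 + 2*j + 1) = (j - 7)/(j + 1)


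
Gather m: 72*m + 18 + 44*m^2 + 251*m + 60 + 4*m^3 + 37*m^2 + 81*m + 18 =4*m^3 + 81*m^2 + 404*m + 96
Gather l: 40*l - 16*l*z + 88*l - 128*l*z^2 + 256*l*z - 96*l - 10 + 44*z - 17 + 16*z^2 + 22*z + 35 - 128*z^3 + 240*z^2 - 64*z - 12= l*(-128*z^2 + 240*z + 32) - 128*z^3 + 256*z^2 + 2*z - 4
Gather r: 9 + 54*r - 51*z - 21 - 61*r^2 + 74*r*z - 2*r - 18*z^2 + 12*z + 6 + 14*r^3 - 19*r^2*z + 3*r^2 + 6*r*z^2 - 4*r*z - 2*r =14*r^3 + r^2*(-19*z - 58) + r*(6*z^2 + 70*z + 50) - 18*z^2 - 39*z - 6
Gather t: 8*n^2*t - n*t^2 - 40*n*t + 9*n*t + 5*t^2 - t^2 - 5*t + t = t^2*(4 - n) + t*(8*n^2 - 31*n - 4)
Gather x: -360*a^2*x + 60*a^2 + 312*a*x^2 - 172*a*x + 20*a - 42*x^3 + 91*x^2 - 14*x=60*a^2 + 20*a - 42*x^3 + x^2*(312*a + 91) + x*(-360*a^2 - 172*a - 14)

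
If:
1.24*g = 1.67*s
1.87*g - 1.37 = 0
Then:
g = 0.73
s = 0.54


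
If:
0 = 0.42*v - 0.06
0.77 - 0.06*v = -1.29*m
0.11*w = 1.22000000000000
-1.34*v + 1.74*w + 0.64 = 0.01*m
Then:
No Solution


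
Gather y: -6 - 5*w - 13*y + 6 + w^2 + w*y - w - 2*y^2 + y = w^2 - 6*w - 2*y^2 + y*(w - 12)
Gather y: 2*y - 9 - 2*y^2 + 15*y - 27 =-2*y^2 + 17*y - 36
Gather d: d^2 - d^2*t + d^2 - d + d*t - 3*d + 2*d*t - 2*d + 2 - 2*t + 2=d^2*(2 - t) + d*(3*t - 6) - 2*t + 4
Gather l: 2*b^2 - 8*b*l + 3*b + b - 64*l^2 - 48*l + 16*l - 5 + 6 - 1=2*b^2 + 4*b - 64*l^2 + l*(-8*b - 32)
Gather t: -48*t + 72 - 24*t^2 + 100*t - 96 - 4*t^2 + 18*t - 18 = -28*t^2 + 70*t - 42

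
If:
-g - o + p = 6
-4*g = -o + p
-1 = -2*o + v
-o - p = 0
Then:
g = -6/5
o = -12/5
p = 12/5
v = -29/5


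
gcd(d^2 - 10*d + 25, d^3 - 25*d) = d - 5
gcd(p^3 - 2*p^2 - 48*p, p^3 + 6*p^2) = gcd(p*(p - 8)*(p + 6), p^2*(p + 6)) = p^2 + 6*p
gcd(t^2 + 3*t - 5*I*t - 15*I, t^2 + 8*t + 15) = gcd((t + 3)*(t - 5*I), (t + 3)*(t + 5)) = t + 3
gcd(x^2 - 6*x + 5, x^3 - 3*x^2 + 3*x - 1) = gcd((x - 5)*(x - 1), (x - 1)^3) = x - 1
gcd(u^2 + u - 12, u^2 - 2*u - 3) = u - 3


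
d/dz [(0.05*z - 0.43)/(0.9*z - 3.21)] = (0.20385*z - 0.727065)/(0.9*z - 3.21)^3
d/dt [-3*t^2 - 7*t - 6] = -6*t - 7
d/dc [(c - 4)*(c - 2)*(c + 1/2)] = 3*c^2 - 11*c + 5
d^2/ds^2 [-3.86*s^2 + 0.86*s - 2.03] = -7.72000000000000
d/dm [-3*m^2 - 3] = -6*m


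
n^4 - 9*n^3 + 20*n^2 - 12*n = n*(n - 6)*(n - 2)*(n - 1)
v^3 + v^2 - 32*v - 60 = (v - 6)*(v + 2)*(v + 5)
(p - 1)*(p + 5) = p^2 + 4*p - 5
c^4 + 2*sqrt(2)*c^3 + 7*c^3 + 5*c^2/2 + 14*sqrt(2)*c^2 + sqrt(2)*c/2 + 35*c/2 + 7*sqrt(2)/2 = (c + 7)*(c + sqrt(2)/2)^2*(c + sqrt(2))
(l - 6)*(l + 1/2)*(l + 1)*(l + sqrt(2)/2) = l^4 - 9*l^3/2 + sqrt(2)*l^3/2 - 17*l^2/2 - 9*sqrt(2)*l^2/4 - 17*sqrt(2)*l/4 - 3*l - 3*sqrt(2)/2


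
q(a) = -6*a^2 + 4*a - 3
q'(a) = 4 - 12*a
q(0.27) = -2.36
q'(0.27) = 0.76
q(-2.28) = -43.31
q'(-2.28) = 31.36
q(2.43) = -28.71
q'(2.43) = -25.16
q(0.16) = -2.51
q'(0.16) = 2.08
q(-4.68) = -153.13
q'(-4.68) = 60.16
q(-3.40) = -85.96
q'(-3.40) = 44.80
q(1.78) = -14.89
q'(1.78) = -17.36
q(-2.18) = -40.23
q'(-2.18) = 30.16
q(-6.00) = -243.00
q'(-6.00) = 76.00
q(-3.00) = -69.00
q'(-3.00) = 40.00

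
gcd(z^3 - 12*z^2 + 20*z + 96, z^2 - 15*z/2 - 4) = z - 8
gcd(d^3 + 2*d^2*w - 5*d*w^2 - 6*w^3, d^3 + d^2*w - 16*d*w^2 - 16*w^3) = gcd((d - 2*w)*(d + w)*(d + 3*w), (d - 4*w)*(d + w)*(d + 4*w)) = d + w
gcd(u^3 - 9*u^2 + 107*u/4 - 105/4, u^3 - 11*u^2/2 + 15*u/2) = u^2 - 11*u/2 + 15/2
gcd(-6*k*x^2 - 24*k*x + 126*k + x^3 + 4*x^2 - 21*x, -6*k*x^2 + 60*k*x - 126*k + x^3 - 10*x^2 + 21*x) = -6*k*x + 18*k + x^2 - 3*x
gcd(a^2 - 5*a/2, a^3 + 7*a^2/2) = a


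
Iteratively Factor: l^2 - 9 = (l - 3)*(l + 3)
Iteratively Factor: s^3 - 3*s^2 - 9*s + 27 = (s + 3)*(s^2 - 6*s + 9) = (s - 3)*(s + 3)*(s - 3)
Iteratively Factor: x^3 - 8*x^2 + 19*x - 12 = (x - 1)*(x^2 - 7*x + 12) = (x - 3)*(x - 1)*(x - 4)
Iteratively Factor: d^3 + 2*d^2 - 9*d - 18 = (d - 3)*(d^2 + 5*d + 6) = (d - 3)*(d + 3)*(d + 2)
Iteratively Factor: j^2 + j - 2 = (j + 2)*(j - 1)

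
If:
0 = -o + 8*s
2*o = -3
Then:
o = -3/2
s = -3/16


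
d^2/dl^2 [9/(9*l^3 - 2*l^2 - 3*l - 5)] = 18*((2 - 27*l)*(-9*l^3 + 2*l^2 + 3*l + 5) - (-27*l^2 + 4*l + 3)^2)/(-9*l^3 + 2*l^2 + 3*l + 5)^3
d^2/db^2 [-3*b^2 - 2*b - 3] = -6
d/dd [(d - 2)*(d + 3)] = 2*d + 1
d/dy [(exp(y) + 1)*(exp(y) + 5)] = 2*(exp(y) + 3)*exp(y)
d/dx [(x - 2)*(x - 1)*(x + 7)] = 3*x^2 + 8*x - 19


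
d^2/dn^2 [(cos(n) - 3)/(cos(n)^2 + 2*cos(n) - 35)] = (-9*(1 - cos(2*n))^2*cos(n)/4 + 7*(1 - cos(2*n))^2/2 - 983*cos(n) + 186*cos(2*n) - 99*cos(3*n)/2 + cos(5*n)/2 + 78)/((cos(n) - 5)^3*(cos(n) + 7)^3)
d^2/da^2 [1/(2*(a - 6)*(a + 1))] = ((a - 6)^2 + (a - 6)*(a + 1) + (a + 1)^2)/((a - 6)^3*(a + 1)^3)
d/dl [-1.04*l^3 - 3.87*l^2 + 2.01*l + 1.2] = -3.12*l^2 - 7.74*l + 2.01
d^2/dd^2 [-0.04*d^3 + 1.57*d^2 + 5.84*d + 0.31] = 3.14 - 0.24*d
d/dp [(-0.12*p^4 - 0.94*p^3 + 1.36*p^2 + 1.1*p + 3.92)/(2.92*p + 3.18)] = (-1.0512*p^4 - 7.016*p^3 - 4.9964*p^2 + 8.6496*p - 7.9484)/(8.5264*p^2 + 18.5712*p + 10.1124)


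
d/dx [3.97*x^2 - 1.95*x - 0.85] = 7.94*x - 1.95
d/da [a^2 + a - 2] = 2*a + 1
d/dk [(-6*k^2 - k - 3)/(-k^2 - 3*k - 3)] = (17*k^2 + 30*k - 6)/(k^4 + 6*k^3 + 15*k^2 + 18*k + 9)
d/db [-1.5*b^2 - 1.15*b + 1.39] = -3.0*b - 1.15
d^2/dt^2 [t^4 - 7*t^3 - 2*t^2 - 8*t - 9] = 12*t^2 - 42*t - 4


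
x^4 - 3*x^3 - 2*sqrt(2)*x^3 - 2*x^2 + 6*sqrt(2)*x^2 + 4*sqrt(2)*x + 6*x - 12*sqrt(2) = (x - 3)*(x - 2*sqrt(2))*(x - sqrt(2))*(x + sqrt(2))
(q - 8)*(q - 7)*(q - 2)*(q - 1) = q^4 - 18*q^3 + 103*q^2 - 198*q + 112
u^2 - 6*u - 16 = (u - 8)*(u + 2)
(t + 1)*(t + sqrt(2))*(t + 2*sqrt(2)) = t^3 + t^2 + 3*sqrt(2)*t^2 + 4*t + 3*sqrt(2)*t + 4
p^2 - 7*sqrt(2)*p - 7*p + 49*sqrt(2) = (p - 7)*(p - 7*sqrt(2))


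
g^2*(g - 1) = g^3 - g^2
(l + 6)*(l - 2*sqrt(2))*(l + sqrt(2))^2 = l^4 + 6*l^3 - 6*l^2 - 36*l - 4*sqrt(2)*l - 24*sqrt(2)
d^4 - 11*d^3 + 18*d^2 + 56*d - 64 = (d - 8)*(d - 4)*(d - 1)*(d + 2)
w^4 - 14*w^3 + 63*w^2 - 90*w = w*(w - 6)*(w - 5)*(w - 3)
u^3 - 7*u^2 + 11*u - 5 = (u - 5)*(u - 1)^2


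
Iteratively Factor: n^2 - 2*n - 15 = (n - 5)*(n + 3)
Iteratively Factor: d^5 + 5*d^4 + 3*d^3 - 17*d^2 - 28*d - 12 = (d + 3)*(d^4 + 2*d^3 - 3*d^2 - 8*d - 4) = (d - 2)*(d + 3)*(d^3 + 4*d^2 + 5*d + 2) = (d - 2)*(d + 2)*(d + 3)*(d^2 + 2*d + 1) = (d - 2)*(d + 1)*(d + 2)*(d + 3)*(d + 1)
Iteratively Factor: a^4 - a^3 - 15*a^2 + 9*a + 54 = (a + 3)*(a^3 - 4*a^2 - 3*a + 18) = (a + 2)*(a + 3)*(a^2 - 6*a + 9) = (a - 3)*(a + 2)*(a + 3)*(a - 3)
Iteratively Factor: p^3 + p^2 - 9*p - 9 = (p + 3)*(p^2 - 2*p - 3) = (p + 1)*(p + 3)*(p - 3)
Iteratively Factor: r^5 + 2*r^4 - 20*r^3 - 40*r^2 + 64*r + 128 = (r + 4)*(r^4 - 2*r^3 - 12*r^2 + 8*r + 32) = (r + 2)*(r + 4)*(r^3 - 4*r^2 - 4*r + 16) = (r - 4)*(r + 2)*(r + 4)*(r^2 - 4) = (r - 4)*(r + 2)^2*(r + 4)*(r - 2)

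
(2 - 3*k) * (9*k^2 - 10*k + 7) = -27*k^3 + 48*k^2 - 41*k + 14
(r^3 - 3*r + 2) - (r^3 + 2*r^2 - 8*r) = -2*r^2 + 5*r + 2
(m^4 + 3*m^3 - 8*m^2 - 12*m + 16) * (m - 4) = m^5 - m^4 - 20*m^3 + 20*m^2 + 64*m - 64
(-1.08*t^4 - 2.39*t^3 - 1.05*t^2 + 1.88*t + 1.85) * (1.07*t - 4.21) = -1.1556*t^5 + 1.9895*t^4 + 8.9384*t^3 + 6.4321*t^2 - 5.9353*t - 7.7885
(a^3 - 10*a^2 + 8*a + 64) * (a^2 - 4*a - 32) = a^5 - 14*a^4 + 16*a^3 + 352*a^2 - 512*a - 2048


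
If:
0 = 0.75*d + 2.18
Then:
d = -2.91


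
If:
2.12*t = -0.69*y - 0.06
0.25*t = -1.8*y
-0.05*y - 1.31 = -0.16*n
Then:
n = 8.19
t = -0.03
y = 0.00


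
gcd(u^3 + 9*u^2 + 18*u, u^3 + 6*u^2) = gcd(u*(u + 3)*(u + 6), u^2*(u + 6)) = u^2 + 6*u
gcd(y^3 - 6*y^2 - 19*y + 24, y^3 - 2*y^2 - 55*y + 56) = y^2 - 9*y + 8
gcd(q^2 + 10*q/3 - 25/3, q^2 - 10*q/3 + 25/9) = q - 5/3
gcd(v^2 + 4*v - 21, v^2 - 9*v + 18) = v - 3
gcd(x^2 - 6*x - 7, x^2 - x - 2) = x + 1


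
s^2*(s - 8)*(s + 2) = s^4 - 6*s^3 - 16*s^2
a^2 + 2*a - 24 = (a - 4)*(a + 6)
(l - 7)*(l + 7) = l^2 - 49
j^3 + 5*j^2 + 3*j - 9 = (j - 1)*(j + 3)^2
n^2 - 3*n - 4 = (n - 4)*(n + 1)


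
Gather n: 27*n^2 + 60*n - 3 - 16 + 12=27*n^2 + 60*n - 7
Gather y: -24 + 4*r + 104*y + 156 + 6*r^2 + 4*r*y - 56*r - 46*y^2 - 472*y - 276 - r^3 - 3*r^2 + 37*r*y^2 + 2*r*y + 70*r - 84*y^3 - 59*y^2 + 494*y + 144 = -r^3 + 3*r^2 + 18*r - 84*y^3 + y^2*(37*r - 105) + y*(6*r + 126)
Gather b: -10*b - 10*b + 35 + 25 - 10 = 50 - 20*b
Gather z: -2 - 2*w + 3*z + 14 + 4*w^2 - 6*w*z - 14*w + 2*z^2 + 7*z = 4*w^2 - 16*w + 2*z^2 + z*(10 - 6*w) + 12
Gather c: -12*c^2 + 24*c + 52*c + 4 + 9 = -12*c^2 + 76*c + 13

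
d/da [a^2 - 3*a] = 2*a - 3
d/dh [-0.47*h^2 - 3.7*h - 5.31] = -0.94*h - 3.7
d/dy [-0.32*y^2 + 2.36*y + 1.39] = 2.36 - 0.64*y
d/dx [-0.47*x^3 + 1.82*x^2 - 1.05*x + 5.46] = -1.41*x^2 + 3.64*x - 1.05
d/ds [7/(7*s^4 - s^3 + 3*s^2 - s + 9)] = 7*(-28*s^3 + 3*s^2 - 6*s + 1)/(7*s^4 - s^3 + 3*s^2 - s + 9)^2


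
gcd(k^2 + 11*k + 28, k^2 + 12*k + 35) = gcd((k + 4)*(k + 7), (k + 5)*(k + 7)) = k + 7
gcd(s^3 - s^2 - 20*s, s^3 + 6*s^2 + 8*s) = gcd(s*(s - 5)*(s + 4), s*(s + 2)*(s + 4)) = s^2 + 4*s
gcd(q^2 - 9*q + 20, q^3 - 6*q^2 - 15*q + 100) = q - 5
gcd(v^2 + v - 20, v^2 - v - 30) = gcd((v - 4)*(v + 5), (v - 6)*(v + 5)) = v + 5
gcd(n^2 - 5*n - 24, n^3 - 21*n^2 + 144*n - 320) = n - 8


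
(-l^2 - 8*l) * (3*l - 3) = -3*l^3 - 21*l^2 + 24*l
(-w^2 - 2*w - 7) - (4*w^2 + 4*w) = -5*w^2 - 6*w - 7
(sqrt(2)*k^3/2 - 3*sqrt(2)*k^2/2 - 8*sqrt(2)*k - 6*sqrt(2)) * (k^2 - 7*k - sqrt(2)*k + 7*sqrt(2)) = sqrt(2)*k^5/2 - 5*sqrt(2)*k^4 - k^4 + 5*sqrt(2)*k^3/2 + 10*k^3 - 5*k^2 + 50*sqrt(2)*k^2 - 100*k + 42*sqrt(2)*k - 84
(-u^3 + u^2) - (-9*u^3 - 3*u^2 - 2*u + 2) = 8*u^3 + 4*u^2 + 2*u - 2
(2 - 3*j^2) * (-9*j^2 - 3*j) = 27*j^4 + 9*j^3 - 18*j^2 - 6*j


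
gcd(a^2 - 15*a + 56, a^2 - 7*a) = a - 7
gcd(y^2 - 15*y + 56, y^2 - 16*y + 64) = y - 8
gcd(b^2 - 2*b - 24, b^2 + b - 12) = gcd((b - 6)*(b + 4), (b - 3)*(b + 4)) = b + 4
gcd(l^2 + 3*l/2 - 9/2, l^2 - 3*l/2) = l - 3/2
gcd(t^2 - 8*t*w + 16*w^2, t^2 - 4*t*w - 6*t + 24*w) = t - 4*w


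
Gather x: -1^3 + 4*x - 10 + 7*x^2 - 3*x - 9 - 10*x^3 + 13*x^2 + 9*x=-10*x^3 + 20*x^2 + 10*x - 20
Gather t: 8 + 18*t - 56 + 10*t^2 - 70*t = 10*t^2 - 52*t - 48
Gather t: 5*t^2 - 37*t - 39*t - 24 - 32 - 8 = 5*t^2 - 76*t - 64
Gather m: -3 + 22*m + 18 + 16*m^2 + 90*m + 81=16*m^2 + 112*m + 96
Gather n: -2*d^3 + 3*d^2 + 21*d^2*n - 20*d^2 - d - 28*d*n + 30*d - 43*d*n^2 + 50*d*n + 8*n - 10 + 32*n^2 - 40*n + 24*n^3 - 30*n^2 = -2*d^3 - 17*d^2 + 29*d + 24*n^3 + n^2*(2 - 43*d) + n*(21*d^2 + 22*d - 32) - 10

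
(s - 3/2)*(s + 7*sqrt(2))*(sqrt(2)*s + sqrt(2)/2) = sqrt(2)*s^3 - sqrt(2)*s^2 + 14*s^2 - 14*s - 3*sqrt(2)*s/4 - 21/2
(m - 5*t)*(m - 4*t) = m^2 - 9*m*t + 20*t^2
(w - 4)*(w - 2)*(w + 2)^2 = w^4 - 2*w^3 - 12*w^2 + 8*w + 32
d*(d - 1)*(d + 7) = d^3 + 6*d^2 - 7*d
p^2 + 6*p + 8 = (p + 2)*(p + 4)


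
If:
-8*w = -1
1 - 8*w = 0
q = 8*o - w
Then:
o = q/8 + 1/64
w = 1/8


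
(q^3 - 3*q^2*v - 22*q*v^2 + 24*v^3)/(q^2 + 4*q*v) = q - 7*v + 6*v^2/q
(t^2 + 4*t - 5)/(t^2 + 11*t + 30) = (t - 1)/(t + 6)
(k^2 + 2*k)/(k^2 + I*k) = (k + 2)/(k + I)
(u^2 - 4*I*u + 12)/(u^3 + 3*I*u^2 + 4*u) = (u^2 - 4*I*u + 12)/(u*(u^2 + 3*I*u + 4))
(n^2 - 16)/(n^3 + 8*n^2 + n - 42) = (n^2 - 16)/(n^3 + 8*n^2 + n - 42)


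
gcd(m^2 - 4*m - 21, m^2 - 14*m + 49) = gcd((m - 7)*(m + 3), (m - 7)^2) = m - 7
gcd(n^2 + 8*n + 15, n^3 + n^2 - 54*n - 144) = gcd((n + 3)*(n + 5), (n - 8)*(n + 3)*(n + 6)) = n + 3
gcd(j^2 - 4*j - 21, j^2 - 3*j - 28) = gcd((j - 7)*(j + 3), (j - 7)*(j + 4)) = j - 7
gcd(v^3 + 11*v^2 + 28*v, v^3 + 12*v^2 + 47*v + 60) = v + 4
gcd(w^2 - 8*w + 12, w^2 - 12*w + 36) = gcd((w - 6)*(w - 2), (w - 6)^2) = w - 6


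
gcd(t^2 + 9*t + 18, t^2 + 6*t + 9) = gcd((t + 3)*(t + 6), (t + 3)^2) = t + 3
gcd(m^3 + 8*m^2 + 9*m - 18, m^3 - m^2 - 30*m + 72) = m + 6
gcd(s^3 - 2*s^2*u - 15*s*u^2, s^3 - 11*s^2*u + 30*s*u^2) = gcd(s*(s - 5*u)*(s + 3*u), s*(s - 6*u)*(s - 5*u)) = s^2 - 5*s*u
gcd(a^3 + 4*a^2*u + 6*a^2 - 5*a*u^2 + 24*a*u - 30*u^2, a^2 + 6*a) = a + 6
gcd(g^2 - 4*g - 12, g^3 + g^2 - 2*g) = g + 2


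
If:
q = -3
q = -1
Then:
No Solution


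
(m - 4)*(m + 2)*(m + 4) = m^3 + 2*m^2 - 16*m - 32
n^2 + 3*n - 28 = (n - 4)*(n + 7)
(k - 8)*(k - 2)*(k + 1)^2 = k^4 - 8*k^3 - 3*k^2 + 22*k + 16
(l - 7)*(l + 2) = l^2 - 5*l - 14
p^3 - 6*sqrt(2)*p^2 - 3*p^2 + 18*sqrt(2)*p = p*(p - 3)*(p - 6*sqrt(2))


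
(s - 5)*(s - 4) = s^2 - 9*s + 20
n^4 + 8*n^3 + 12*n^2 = n^2*(n + 2)*(n + 6)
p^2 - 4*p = p*(p - 4)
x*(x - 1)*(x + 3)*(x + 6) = x^4 + 8*x^3 + 9*x^2 - 18*x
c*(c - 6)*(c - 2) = c^3 - 8*c^2 + 12*c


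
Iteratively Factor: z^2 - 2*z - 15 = (z - 5)*(z + 3)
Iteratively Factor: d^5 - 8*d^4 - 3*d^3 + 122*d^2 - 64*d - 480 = (d + 3)*(d^4 - 11*d^3 + 30*d^2 + 32*d - 160) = (d + 2)*(d + 3)*(d^3 - 13*d^2 + 56*d - 80) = (d - 5)*(d + 2)*(d + 3)*(d^2 - 8*d + 16) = (d - 5)*(d - 4)*(d + 2)*(d + 3)*(d - 4)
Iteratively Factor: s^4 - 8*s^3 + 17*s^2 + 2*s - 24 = (s - 3)*(s^3 - 5*s^2 + 2*s + 8) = (s - 3)*(s - 2)*(s^2 - 3*s - 4) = (s - 4)*(s - 3)*(s - 2)*(s + 1)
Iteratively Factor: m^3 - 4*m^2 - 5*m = (m - 5)*(m^2 + m) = (m - 5)*(m + 1)*(m)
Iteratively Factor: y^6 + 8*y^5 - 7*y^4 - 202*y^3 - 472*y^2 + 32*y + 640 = (y + 2)*(y^5 + 6*y^4 - 19*y^3 - 164*y^2 - 144*y + 320) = (y - 5)*(y + 2)*(y^4 + 11*y^3 + 36*y^2 + 16*y - 64) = (y - 5)*(y + 2)*(y + 4)*(y^3 + 7*y^2 + 8*y - 16) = (y - 5)*(y + 2)*(y + 4)^2*(y^2 + 3*y - 4) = (y - 5)*(y + 2)*(y + 4)^3*(y - 1)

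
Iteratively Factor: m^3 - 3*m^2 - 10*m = (m)*(m^2 - 3*m - 10) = m*(m - 5)*(m + 2)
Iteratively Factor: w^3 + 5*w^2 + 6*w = (w + 3)*(w^2 + 2*w) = w*(w + 3)*(w + 2)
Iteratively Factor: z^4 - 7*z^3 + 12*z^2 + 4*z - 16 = (z - 2)*(z^3 - 5*z^2 + 2*z + 8) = (z - 4)*(z - 2)*(z^2 - z - 2) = (z - 4)*(z - 2)*(z + 1)*(z - 2)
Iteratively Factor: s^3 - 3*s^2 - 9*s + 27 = (s - 3)*(s^2 - 9) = (s - 3)*(s + 3)*(s - 3)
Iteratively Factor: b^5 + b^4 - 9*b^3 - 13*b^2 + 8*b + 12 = (b + 2)*(b^4 - b^3 - 7*b^2 + b + 6) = (b - 3)*(b + 2)*(b^3 + 2*b^2 - b - 2) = (b - 3)*(b + 2)^2*(b^2 - 1) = (b - 3)*(b + 1)*(b + 2)^2*(b - 1)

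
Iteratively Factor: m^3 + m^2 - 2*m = (m)*(m^2 + m - 2) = m*(m + 2)*(m - 1)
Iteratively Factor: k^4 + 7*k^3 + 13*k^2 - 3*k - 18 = (k + 2)*(k^3 + 5*k^2 + 3*k - 9) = (k + 2)*(k + 3)*(k^2 + 2*k - 3) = (k - 1)*(k + 2)*(k + 3)*(k + 3)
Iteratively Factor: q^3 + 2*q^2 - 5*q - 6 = (q + 1)*(q^2 + q - 6) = (q + 1)*(q + 3)*(q - 2)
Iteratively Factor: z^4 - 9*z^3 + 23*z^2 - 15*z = (z - 3)*(z^3 - 6*z^2 + 5*z) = z*(z - 3)*(z^2 - 6*z + 5) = z*(z - 5)*(z - 3)*(z - 1)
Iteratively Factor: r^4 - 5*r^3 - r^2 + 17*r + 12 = (r - 4)*(r^3 - r^2 - 5*r - 3) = (r - 4)*(r - 3)*(r^2 + 2*r + 1) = (r - 4)*(r - 3)*(r + 1)*(r + 1)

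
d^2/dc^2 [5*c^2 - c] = 10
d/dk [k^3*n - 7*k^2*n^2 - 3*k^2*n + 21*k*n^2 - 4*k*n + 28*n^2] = n*(3*k^2 - 14*k*n - 6*k + 21*n - 4)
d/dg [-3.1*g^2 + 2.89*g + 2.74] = 2.89 - 6.2*g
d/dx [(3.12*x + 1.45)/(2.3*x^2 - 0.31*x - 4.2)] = (7.176*x^2 - 0.9672*x - (3.12*x + 1.45)*(4.6*x - 0.31) - 13.104)/(-2.3*x^2 + 0.31*x + 4.2)^2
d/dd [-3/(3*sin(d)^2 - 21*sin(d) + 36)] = (2*sin(d) - 7)*cos(d)/(sin(d)^2 - 7*sin(d) + 12)^2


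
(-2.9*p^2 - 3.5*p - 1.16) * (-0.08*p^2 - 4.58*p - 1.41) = 0.232*p^4 + 13.562*p^3 + 20.2118*p^2 + 10.2478*p + 1.6356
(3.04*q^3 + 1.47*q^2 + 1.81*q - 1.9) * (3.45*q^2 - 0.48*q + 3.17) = 10.488*q^5 + 3.6123*q^4 + 15.1757*q^3 - 2.7639*q^2 + 6.6497*q - 6.023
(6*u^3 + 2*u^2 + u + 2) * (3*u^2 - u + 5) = 18*u^5 + 31*u^3 + 15*u^2 + 3*u + 10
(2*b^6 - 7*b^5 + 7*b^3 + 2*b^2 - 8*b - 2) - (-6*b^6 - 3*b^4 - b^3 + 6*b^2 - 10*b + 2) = 8*b^6 - 7*b^5 + 3*b^4 + 8*b^3 - 4*b^2 + 2*b - 4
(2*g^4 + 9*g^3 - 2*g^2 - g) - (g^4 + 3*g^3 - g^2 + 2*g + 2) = g^4 + 6*g^3 - g^2 - 3*g - 2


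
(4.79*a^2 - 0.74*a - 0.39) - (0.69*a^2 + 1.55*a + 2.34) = 4.1*a^2 - 2.29*a - 2.73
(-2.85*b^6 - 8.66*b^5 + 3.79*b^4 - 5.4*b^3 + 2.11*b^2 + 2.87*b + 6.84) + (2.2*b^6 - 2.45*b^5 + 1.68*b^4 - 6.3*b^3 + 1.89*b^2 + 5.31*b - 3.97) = -0.65*b^6 - 11.11*b^5 + 5.47*b^4 - 11.7*b^3 + 4.0*b^2 + 8.18*b + 2.87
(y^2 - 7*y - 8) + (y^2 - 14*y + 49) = 2*y^2 - 21*y + 41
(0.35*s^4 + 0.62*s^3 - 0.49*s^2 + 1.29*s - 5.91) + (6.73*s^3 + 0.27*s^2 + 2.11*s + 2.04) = 0.35*s^4 + 7.35*s^3 - 0.22*s^2 + 3.4*s - 3.87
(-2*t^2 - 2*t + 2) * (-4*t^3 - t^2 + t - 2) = 8*t^5 + 10*t^4 - 8*t^3 + 6*t - 4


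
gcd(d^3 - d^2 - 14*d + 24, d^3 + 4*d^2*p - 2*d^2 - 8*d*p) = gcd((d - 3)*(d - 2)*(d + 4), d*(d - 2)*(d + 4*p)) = d - 2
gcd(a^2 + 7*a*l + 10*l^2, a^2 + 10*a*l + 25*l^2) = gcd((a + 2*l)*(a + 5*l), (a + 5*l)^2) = a + 5*l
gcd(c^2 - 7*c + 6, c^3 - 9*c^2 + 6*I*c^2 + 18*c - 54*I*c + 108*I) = c - 6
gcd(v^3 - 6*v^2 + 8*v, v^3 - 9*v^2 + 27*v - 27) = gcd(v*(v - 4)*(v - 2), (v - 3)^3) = 1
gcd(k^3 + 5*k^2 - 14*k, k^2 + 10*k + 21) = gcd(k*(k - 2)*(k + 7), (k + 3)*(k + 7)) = k + 7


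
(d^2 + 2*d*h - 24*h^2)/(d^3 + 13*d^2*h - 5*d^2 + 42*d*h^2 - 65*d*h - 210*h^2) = (d - 4*h)/(d^2 + 7*d*h - 5*d - 35*h)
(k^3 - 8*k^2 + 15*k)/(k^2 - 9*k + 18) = k*(k - 5)/(k - 6)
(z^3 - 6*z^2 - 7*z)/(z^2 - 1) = z*(z - 7)/(z - 1)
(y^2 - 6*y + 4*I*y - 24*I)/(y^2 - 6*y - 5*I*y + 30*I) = (y + 4*I)/(y - 5*I)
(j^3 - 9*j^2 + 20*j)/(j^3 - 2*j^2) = (j^2 - 9*j + 20)/(j*(j - 2))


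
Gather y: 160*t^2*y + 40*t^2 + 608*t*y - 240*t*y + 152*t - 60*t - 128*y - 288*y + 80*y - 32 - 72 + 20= 40*t^2 + 92*t + y*(160*t^2 + 368*t - 336) - 84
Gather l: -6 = -6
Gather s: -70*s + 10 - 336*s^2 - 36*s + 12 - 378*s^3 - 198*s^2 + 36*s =-378*s^3 - 534*s^2 - 70*s + 22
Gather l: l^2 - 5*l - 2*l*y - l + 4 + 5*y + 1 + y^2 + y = l^2 + l*(-2*y - 6) + y^2 + 6*y + 5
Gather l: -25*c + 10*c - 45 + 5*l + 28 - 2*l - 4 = -15*c + 3*l - 21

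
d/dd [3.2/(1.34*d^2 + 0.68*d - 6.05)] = (-8.576*d - 2.176)/(1.34*d^2 + 0.68*d - 6.05)^2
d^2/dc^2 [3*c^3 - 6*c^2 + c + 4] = 18*c - 12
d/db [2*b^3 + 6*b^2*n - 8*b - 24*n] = 6*b^2 + 12*b*n - 8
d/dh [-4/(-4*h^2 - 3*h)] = 4*(-8*h - 3)/(h^2*(4*h + 3)^2)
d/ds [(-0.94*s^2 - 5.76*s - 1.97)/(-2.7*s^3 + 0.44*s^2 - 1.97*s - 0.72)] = (-2.538*s^4 - 31.104*s^3 - 11.5708*s^2 + 3.0872*s + 0.2663)/(7.29*s^6 - 2.376*s^5 + 10.8316*s^4 + 2.1544*s^3 + 3.2473*s^2 + 2.8368*s + 0.5184)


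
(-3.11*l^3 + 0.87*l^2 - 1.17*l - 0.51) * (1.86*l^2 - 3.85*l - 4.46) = -5.7846*l^5 + 13.5917*l^4 + 8.3449*l^3 - 0.3243*l^2 + 7.1817*l + 2.2746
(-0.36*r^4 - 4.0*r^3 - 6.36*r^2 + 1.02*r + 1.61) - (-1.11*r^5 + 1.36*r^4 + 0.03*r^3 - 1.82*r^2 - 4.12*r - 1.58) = 1.11*r^5 - 1.72*r^4 - 4.03*r^3 - 4.54*r^2 + 5.14*r + 3.19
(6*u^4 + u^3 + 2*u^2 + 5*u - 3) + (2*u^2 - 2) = 6*u^4 + u^3 + 4*u^2 + 5*u - 5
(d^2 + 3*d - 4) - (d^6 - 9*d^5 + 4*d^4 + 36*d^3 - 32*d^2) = -d^6 + 9*d^5 - 4*d^4 - 36*d^3 + 33*d^2 + 3*d - 4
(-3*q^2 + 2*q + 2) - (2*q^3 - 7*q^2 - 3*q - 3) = -2*q^3 + 4*q^2 + 5*q + 5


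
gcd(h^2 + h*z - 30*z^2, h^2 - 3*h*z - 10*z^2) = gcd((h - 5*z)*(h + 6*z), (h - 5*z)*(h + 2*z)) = -h + 5*z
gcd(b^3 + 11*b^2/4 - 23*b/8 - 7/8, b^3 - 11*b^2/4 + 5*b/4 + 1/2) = b^2 - 3*b/4 - 1/4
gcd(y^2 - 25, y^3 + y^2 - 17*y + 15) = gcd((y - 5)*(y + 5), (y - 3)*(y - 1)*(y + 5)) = y + 5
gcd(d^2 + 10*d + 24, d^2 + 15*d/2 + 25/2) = 1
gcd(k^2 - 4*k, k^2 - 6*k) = k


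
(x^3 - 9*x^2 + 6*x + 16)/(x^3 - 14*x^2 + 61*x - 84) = (x^3 - 9*x^2 + 6*x + 16)/(x^3 - 14*x^2 + 61*x - 84)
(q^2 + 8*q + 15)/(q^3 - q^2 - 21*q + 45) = (q + 3)/(q^2 - 6*q + 9)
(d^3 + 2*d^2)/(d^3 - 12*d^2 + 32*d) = d*(d + 2)/(d^2 - 12*d + 32)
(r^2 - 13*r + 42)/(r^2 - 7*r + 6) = (r - 7)/(r - 1)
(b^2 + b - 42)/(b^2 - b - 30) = (b + 7)/(b + 5)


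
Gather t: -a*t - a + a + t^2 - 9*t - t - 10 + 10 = t^2 + t*(-a - 10)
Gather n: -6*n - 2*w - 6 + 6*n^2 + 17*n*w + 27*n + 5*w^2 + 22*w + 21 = 6*n^2 + n*(17*w + 21) + 5*w^2 + 20*w + 15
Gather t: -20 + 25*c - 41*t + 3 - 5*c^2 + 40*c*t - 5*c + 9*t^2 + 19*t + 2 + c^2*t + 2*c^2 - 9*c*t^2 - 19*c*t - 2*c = -3*c^2 + 18*c + t^2*(9 - 9*c) + t*(c^2 + 21*c - 22) - 15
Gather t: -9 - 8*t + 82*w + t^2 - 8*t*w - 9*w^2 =t^2 + t*(-8*w - 8) - 9*w^2 + 82*w - 9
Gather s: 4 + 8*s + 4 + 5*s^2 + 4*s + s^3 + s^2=s^3 + 6*s^2 + 12*s + 8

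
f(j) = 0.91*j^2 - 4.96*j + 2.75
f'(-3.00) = -10.42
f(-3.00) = 25.82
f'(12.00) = 16.88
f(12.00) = 74.27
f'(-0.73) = -6.29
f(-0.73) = 6.86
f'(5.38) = 4.83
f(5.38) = 2.40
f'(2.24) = -0.88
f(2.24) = -3.79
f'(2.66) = -0.12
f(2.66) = -4.00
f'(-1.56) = -7.80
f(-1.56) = 12.70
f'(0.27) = -4.47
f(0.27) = 1.48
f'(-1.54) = -7.76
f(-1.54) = 12.55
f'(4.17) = 2.63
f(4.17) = -2.11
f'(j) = 1.82*j - 4.96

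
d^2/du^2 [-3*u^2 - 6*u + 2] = -6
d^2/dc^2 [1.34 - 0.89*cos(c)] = 0.89*cos(c)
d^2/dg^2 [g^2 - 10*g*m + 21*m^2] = 2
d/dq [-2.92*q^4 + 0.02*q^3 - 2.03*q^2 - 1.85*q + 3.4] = -11.68*q^3 + 0.06*q^2 - 4.06*q - 1.85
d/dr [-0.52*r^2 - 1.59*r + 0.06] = -1.04*r - 1.59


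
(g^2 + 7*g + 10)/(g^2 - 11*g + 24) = (g^2 + 7*g + 10)/(g^2 - 11*g + 24)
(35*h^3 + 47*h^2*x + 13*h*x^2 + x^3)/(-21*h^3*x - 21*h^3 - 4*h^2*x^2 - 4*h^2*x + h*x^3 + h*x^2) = (35*h^3 + 47*h^2*x + 13*h*x^2 + x^3)/(h*(-21*h^2*x - 21*h^2 - 4*h*x^2 - 4*h*x + x^3 + x^2))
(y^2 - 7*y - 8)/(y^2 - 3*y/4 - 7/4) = 4*(y - 8)/(4*y - 7)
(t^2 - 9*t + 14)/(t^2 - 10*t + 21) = (t - 2)/(t - 3)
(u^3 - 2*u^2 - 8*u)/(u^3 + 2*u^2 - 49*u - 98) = u*(u - 4)/(u^2 - 49)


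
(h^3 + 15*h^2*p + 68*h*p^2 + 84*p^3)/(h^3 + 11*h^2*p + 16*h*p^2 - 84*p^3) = (-h - 2*p)/(-h + 2*p)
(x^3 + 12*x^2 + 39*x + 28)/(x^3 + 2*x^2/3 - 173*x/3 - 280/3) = 3*(x^2 + 5*x + 4)/(3*x^2 - 19*x - 40)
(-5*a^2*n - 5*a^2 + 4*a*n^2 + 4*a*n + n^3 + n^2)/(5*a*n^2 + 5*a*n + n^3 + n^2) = (-a + n)/n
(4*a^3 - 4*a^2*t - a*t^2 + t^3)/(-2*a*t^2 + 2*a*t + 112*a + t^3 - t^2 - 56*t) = (-2*a^2 + a*t + t^2)/(t^2 - t - 56)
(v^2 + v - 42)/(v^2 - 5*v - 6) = (v + 7)/(v + 1)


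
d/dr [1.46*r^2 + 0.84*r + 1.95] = 2.92*r + 0.84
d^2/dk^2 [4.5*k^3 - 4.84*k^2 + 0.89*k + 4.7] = 27.0*k - 9.68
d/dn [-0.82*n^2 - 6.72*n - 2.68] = -1.64*n - 6.72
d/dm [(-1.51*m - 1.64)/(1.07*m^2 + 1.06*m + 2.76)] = (1.6157*m^2 + 3.5096*m - 2.4292)/(1.1449*m^4 + 2.2684*m^3 + 7.03*m^2 + 5.8512*m + 7.6176)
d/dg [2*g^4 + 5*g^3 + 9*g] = 8*g^3 + 15*g^2 + 9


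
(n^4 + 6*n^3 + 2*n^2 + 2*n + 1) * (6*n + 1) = 6*n^5 + 37*n^4 + 18*n^3 + 14*n^2 + 8*n + 1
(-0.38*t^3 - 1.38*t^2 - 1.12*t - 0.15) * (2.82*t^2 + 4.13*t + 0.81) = -1.0716*t^5 - 5.461*t^4 - 9.1656*t^3 - 6.1664*t^2 - 1.5267*t - 0.1215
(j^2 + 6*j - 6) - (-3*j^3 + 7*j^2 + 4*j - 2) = 3*j^3 - 6*j^2 + 2*j - 4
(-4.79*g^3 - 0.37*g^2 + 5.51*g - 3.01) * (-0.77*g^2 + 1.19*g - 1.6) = 3.6883*g^5 - 5.4152*g^4 + 2.981*g^3 + 9.4666*g^2 - 12.3979*g + 4.816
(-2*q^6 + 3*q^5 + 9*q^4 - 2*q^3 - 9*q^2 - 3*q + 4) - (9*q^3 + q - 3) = -2*q^6 + 3*q^5 + 9*q^4 - 11*q^3 - 9*q^2 - 4*q + 7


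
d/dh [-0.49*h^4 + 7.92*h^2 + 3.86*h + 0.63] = -1.96*h^3 + 15.84*h + 3.86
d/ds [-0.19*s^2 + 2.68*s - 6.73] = 2.68 - 0.38*s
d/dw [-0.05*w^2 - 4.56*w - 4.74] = -0.1*w - 4.56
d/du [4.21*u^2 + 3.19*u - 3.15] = 8.42*u + 3.19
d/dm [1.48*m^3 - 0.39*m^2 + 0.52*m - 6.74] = 4.44*m^2 - 0.78*m + 0.52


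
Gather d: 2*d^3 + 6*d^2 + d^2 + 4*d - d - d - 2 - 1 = 2*d^3 + 7*d^2 + 2*d - 3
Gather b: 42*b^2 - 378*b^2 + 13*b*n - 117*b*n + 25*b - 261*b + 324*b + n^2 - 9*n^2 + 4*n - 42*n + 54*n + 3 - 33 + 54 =-336*b^2 + b*(88 - 104*n) - 8*n^2 + 16*n + 24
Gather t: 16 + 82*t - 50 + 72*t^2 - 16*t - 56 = 72*t^2 + 66*t - 90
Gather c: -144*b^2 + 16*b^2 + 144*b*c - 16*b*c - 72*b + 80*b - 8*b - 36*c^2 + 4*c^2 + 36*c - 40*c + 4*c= -128*b^2 + 128*b*c - 32*c^2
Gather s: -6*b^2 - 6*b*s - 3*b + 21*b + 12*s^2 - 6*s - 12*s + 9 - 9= -6*b^2 + 18*b + 12*s^2 + s*(-6*b - 18)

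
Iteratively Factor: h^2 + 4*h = (h + 4)*(h)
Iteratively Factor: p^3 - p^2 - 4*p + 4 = (p + 2)*(p^2 - 3*p + 2) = (p - 2)*(p + 2)*(p - 1)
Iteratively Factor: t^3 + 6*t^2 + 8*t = (t)*(t^2 + 6*t + 8) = t*(t + 2)*(t + 4)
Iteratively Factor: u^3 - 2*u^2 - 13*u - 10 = (u + 2)*(u^2 - 4*u - 5) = (u + 1)*(u + 2)*(u - 5)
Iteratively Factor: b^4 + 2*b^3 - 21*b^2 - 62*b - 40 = (b - 5)*(b^3 + 7*b^2 + 14*b + 8) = (b - 5)*(b + 2)*(b^2 + 5*b + 4) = (b - 5)*(b + 2)*(b + 4)*(b + 1)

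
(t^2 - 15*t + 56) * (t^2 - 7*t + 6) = t^4 - 22*t^3 + 167*t^2 - 482*t + 336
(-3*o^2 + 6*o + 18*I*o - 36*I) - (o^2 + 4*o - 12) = -4*o^2 + 2*o + 18*I*o + 12 - 36*I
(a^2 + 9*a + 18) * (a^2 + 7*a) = a^4 + 16*a^3 + 81*a^2 + 126*a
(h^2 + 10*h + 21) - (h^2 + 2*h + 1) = 8*h + 20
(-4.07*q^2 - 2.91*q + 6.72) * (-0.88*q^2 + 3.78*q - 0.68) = 3.5816*q^4 - 12.8238*q^3 - 14.1458*q^2 + 27.3804*q - 4.5696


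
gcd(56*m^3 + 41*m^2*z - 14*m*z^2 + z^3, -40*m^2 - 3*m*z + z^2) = -8*m + z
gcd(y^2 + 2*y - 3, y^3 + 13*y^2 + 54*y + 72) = y + 3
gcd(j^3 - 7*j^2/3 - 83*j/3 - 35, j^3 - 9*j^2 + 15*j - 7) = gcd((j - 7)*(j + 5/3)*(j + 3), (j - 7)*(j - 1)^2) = j - 7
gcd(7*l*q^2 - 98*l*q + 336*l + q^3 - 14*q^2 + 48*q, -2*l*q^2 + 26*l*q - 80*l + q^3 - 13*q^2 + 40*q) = q - 8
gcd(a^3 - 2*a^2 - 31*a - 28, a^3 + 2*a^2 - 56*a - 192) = a + 4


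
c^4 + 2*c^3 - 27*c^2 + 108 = (c - 3)^2*(c + 2)*(c + 6)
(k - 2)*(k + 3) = k^2 + k - 6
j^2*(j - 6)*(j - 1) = j^4 - 7*j^3 + 6*j^2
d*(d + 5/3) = d^2 + 5*d/3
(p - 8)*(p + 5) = p^2 - 3*p - 40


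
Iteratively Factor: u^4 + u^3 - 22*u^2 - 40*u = (u)*(u^3 + u^2 - 22*u - 40) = u*(u + 2)*(u^2 - u - 20) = u*(u - 5)*(u + 2)*(u + 4)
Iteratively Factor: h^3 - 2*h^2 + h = (h - 1)*(h^2 - h) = h*(h - 1)*(h - 1)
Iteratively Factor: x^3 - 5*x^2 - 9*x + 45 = (x - 3)*(x^2 - 2*x - 15) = (x - 5)*(x - 3)*(x + 3)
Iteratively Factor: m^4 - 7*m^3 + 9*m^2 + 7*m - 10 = (m - 2)*(m^3 - 5*m^2 - m + 5) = (m - 2)*(m + 1)*(m^2 - 6*m + 5) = (m - 2)*(m - 1)*(m + 1)*(m - 5)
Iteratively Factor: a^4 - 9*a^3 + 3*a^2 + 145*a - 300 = (a - 5)*(a^3 - 4*a^2 - 17*a + 60) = (a - 5)*(a + 4)*(a^2 - 8*a + 15) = (a - 5)*(a - 3)*(a + 4)*(a - 5)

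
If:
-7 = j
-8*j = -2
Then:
No Solution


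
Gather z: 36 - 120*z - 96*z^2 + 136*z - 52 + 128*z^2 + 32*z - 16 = 32*z^2 + 48*z - 32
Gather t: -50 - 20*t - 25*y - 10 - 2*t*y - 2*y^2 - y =t*(-2*y - 20) - 2*y^2 - 26*y - 60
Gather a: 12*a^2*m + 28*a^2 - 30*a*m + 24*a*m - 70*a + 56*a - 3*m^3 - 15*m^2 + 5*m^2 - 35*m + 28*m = a^2*(12*m + 28) + a*(-6*m - 14) - 3*m^3 - 10*m^2 - 7*m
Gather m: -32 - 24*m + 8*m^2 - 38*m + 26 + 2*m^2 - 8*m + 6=10*m^2 - 70*m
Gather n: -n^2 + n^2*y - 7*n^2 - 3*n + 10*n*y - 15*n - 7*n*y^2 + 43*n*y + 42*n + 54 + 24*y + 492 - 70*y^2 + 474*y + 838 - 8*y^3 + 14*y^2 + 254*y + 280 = n^2*(y - 8) + n*(-7*y^2 + 53*y + 24) - 8*y^3 - 56*y^2 + 752*y + 1664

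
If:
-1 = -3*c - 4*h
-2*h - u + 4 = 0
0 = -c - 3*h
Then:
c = 3/5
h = -1/5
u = 22/5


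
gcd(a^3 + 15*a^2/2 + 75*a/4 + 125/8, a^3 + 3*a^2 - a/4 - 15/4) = a + 5/2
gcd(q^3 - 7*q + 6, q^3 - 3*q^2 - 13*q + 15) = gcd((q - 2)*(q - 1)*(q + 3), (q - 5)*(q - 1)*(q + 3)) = q^2 + 2*q - 3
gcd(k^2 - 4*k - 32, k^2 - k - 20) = k + 4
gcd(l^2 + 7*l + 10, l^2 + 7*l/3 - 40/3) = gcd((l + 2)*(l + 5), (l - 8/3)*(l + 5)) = l + 5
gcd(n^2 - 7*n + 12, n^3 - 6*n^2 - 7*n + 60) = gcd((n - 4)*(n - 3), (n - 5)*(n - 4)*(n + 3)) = n - 4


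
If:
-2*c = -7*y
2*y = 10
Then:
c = 35/2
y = 5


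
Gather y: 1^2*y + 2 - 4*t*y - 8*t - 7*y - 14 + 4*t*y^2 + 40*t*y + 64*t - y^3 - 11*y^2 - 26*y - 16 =56*t - y^3 + y^2*(4*t - 11) + y*(36*t - 32) - 28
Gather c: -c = -c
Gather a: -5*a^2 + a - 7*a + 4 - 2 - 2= -5*a^2 - 6*a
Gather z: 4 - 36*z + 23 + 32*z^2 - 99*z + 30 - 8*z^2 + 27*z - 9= 24*z^2 - 108*z + 48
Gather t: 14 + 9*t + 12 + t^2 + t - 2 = t^2 + 10*t + 24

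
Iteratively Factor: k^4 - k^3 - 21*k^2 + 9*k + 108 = (k + 3)*(k^3 - 4*k^2 - 9*k + 36) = (k - 4)*(k + 3)*(k^2 - 9) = (k - 4)*(k - 3)*(k + 3)*(k + 3)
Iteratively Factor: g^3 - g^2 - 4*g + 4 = (g + 2)*(g^2 - 3*g + 2) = (g - 2)*(g + 2)*(g - 1)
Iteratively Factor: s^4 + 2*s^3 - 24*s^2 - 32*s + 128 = (s - 4)*(s^3 + 6*s^2 - 32) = (s - 4)*(s + 4)*(s^2 + 2*s - 8) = (s - 4)*(s + 4)^2*(s - 2)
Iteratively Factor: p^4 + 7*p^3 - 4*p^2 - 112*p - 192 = (p + 3)*(p^3 + 4*p^2 - 16*p - 64) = (p + 3)*(p + 4)*(p^2 - 16) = (p + 3)*(p + 4)^2*(p - 4)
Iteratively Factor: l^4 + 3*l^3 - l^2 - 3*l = (l + 3)*(l^3 - l) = (l + 1)*(l + 3)*(l^2 - l) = l*(l + 1)*(l + 3)*(l - 1)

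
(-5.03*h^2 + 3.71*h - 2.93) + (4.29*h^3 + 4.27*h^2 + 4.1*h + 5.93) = 4.29*h^3 - 0.760000000000001*h^2 + 7.81*h + 3.0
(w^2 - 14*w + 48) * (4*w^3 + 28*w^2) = 4*w^5 - 28*w^4 - 200*w^3 + 1344*w^2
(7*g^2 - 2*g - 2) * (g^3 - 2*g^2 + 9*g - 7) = 7*g^5 - 16*g^4 + 65*g^3 - 63*g^2 - 4*g + 14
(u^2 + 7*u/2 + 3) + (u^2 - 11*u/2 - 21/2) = 2*u^2 - 2*u - 15/2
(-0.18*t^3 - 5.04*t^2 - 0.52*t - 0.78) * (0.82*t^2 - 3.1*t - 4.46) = -0.1476*t^5 - 3.5748*t^4 + 16.0004*t^3 + 23.4508*t^2 + 4.7372*t + 3.4788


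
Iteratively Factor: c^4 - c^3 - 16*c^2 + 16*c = (c)*(c^3 - c^2 - 16*c + 16) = c*(c - 4)*(c^2 + 3*c - 4) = c*(c - 4)*(c - 1)*(c + 4)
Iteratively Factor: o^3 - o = (o - 1)*(o^2 + o) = o*(o - 1)*(o + 1)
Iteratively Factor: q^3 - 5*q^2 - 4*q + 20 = (q - 5)*(q^2 - 4) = (q - 5)*(q - 2)*(q + 2)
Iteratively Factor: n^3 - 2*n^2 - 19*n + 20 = (n + 4)*(n^2 - 6*n + 5) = (n - 1)*(n + 4)*(n - 5)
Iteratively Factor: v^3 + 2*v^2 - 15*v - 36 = (v - 4)*(v^2 + 6*v + 9) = (v - 4)*(v + 3)*(v + 3)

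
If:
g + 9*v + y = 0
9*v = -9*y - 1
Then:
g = 8*y + 1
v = -y - 1/9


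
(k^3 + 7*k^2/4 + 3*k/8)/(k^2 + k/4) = k + 3/2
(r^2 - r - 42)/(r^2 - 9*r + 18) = (r^2 - r - 42)/(r^2 - 9*r + 18)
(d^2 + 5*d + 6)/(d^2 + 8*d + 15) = (d + 2)/(d + 5)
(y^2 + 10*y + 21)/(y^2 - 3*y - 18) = (y + 7)/(y - 6)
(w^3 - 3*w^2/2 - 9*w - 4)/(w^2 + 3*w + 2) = (w^2 - 7*w/2 - 2)/(w + 1)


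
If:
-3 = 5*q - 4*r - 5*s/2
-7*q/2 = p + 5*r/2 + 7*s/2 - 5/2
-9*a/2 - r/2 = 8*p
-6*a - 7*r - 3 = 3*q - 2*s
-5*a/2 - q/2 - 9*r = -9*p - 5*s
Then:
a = -93019/29564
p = 48973/29564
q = 6375/29564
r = 53603/29564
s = -18769/14782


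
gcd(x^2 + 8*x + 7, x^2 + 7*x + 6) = x + 1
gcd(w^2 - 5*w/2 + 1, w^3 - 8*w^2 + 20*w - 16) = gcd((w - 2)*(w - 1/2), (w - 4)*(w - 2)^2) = w - 2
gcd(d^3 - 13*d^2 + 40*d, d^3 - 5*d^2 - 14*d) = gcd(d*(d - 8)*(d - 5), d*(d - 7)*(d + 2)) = d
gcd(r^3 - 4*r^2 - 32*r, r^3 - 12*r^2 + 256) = r^2 - 4*r - 32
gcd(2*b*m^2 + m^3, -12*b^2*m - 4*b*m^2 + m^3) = 2*b*m + m^2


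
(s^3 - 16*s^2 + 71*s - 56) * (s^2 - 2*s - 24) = s^5 - 18*s^4 + 79*s^3 + 186*s^2 - 1592*s + 1344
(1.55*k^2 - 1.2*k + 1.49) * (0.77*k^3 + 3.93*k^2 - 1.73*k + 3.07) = 1.1935*k^5 + 5.1675*k^4 - 6.2502*k^3 + 12.6902*k^2 - 6.2617*k + 4.5743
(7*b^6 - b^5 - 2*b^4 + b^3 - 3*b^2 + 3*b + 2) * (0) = 0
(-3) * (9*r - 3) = 9 - 27*r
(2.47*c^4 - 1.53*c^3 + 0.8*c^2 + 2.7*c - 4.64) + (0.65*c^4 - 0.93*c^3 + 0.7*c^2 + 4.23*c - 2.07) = 3.12*c^4 - 2.46*c^3 + 1.5*c^2 + 6.93*c - 6.71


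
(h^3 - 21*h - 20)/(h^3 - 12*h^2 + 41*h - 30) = (h^2 + 5*h + 4)/(h^2 - 7*h + 6)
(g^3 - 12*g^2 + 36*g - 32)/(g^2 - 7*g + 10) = (g^2 - 10*g + 16)/(g - 5)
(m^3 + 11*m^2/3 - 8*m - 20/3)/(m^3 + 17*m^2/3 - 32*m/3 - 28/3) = (m + 5)/(m + 7)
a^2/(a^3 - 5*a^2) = 1/(a - 5)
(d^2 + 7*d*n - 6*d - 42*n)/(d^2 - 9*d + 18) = (d + 7*n)/(d - 3)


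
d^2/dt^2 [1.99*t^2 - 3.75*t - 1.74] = 3.98000000000000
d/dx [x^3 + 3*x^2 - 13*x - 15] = 3*x^2 + 6*x - 13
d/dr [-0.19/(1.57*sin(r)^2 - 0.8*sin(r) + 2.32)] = (0.5966*sin(r) - 0.152)*cos(r)/(1.57*sin(r)^2 - 0.8*sin(r) + 2.32)^2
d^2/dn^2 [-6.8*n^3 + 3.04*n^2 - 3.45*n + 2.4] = 6.08 - 40.8*n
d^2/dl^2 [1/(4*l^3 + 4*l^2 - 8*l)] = (-l*(3*l + 1)*(l^2 + l - 2) + (3*l^2 + 2*l - 2)^2)/(2*l^3*(l^2 + l - 2)^3)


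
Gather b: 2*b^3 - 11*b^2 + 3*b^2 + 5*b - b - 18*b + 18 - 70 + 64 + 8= 2*b^3 - 8*b^2 - 14*b + 20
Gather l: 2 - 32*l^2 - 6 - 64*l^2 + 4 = -96*l^2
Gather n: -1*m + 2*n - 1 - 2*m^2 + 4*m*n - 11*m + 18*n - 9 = -2*m^2 - 12*m + n*(4*m + 20) - 10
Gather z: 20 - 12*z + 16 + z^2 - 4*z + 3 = z^2 - 16*z + 39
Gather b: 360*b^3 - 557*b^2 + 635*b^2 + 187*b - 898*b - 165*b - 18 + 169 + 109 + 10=360*b^3 + 78*b^2 - 876*b + 270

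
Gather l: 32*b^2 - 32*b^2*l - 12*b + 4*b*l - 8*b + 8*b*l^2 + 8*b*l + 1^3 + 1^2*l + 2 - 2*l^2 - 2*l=32*b^2 - 20*b + l^2*(8*b - 2) + l*(-32*b^2 + 12*b - 1) + 3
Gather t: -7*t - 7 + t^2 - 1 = t^2 - 7*t - 8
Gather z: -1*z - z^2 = -z^2 - z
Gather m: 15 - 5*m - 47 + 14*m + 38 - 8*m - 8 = m - 2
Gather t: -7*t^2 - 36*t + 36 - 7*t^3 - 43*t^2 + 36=-7*t^3 - 50*t^2 - 36*t + 72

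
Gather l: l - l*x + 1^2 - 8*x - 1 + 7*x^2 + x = l*(1 - x) + 7*x^2 - 7*x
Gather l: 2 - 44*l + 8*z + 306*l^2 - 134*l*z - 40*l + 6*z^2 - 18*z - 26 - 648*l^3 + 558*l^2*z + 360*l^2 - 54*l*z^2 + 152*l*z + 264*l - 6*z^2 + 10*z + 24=-648*l^3 + l^2*(558*z + 666) + l*(-54*z^2 + 18*z + 180)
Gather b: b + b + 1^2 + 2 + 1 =2*b + 4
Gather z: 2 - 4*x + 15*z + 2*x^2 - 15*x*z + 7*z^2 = 2*x^2 - 4*x + 7*z^2 + z*(15 - 15*x) + 2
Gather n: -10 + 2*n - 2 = 2*n - 12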